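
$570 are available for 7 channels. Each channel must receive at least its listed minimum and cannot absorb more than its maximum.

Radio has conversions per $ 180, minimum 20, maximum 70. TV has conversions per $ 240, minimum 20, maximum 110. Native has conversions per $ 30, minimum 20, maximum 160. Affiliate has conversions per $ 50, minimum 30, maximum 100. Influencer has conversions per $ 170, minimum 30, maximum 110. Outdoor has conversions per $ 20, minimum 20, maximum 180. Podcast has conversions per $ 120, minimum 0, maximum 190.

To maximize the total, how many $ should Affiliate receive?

Meeting every minimum uses 20+20+20+30+30+20+0 = 140 $, leaving 430.
Rank by conversions per $: TV 240 > Radio 180 > Influencer 170 > Podcast 120 > Affiliate 50 > Native 30 > Outdoor 20.
Give TV 90 more to hit its cap of 110 ; 340 left.
Radio: +50 to 70 (cap) ; 290 left.
Influencer takes 80 more to reach its cap of 110 ; 210 left.
Give Podcast 190 more to hit its cap of 190 ; 20 left.
Affiliate: +20 (room for 70) → 50. Pool exhausted.

50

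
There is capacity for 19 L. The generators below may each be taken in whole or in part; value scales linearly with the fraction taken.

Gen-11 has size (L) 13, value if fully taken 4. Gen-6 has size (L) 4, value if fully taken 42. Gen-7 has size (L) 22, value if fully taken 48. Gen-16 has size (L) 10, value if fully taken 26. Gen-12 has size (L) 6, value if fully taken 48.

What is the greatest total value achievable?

113.4

Best value per unit of size first: Gen-6 42/4≈10.5, Gen-12 48/6≈8, Gen-16 26/10≈2.6, Gen-7 48/22≈2.18, Gen-11 4/13≈0.308.
Take all of Gen-6 (4 L, value 42) ; 15 L left.
All 6 L of Gen-12 fit (value 48) ; 9 remain.
9 L left: a 9/10 share of Gen-16 gives 26×9/10 = 23.4.
Total value = 113.4.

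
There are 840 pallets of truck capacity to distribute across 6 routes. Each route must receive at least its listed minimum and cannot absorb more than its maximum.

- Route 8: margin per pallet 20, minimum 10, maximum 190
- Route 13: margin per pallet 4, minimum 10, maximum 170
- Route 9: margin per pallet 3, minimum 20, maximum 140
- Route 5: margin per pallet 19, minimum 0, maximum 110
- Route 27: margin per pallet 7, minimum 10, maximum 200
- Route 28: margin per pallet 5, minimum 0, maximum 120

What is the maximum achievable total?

Meeting every minimum uses 10+10+20+0+10+0 = 50 pallets, leaving 790.
Highest margin per pallet first: Route 8 20 > Route 5 19 > Route 27 7 > Route 28 5 > Route 13 4 > Route 9 3.
Give Route 8 180 more to hit its cap of 190 → 610 left.
Route 5 takes 110 more to reach its cap of 110 → 500 left.
Give Route 27 190 more to hit its cap of 200 → 310 left.
Route 28 takes 120 more to reach its cap of 120 → 190 left.
Route 13 takes 160 more to reach its cap of 170 → 30 left.
Route 9: +30 (room for 120) → 50. Pool exhausted.
Total = 20×190 + 4×170 + 3×50 + 19×110 + 7×200 + 5×120 = 8720.

8720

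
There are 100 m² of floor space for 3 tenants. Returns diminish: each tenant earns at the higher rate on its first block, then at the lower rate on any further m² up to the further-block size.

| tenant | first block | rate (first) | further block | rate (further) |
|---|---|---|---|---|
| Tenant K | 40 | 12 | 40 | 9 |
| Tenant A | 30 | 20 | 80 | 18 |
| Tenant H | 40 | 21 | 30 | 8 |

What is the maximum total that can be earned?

Rank every tier by rate: Tenant H/T1 21 > Tenant A/T1 20 > Tenant A/T2 18 > Tenant K/T1 12 > Tenant K/T2 9 > Tenant H/T2 8.
Tenant H/T1 (21): +40 ; 60 left.
Tenant A T1 at 20: fill all 30 ; 30 left.
Tenant A T2 at 18: only 30 left, fill 30.
Total = 21×40 + 20×30 + 18×30 = 1980.

1980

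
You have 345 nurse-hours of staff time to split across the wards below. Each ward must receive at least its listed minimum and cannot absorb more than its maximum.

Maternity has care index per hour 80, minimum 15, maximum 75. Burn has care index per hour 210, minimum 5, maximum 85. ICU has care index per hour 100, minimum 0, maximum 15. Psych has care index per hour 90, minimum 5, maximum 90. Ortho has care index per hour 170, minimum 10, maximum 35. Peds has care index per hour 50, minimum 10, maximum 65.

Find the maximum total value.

Meeting every minimum uses 15+5+0+5+10+10 = 45 nurse-hours, leaving 300.
Rank by care index per hour: Burn 210 > Ortho 170 > ICU 100 > Psych 90 > Maternity 80 > Peds 50.
Burn takes 80 more to reach its cap of 85 → 220 left.
Give Ortho 25 more to hit its cap of 35 → 195 left.
ICU takes 15 more to reach its cap of 15 → 180 left.
Psych takes 85 more to reach its cap of 90 → 95 left.
Maternity takes 60 more to reach its cap of 75 → 35 left.
Peds has room for 55 more but only 35 remain, so it gets 45.
Total = 80×75 + 210×85 + 100×15 + 90×90 + 170×35 + 50×45 = 41650.

41650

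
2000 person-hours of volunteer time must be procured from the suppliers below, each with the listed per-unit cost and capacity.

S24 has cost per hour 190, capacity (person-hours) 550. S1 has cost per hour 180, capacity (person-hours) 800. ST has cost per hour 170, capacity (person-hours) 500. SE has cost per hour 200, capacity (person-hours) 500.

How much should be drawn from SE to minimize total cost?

Fill from the cheapest supplier first.
ST at 170: take all 500 person-hours — 1500 still needed.
S1 (180): use full 800 — 700 person-hours to go.
S24 at 190: take all 550 person-hours — 150 still needed.
SE (200): take the remaining 150 — done.

150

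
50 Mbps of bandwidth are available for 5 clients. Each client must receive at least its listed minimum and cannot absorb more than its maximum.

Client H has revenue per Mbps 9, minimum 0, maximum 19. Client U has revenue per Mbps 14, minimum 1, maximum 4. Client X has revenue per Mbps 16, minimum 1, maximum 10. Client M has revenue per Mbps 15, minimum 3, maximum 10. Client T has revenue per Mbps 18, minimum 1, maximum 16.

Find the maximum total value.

Meeting every minimum uses 0+1+1+3+1 = 6 Mbps, leaving 44.
Rank by revenue per Mbps: Client T 18 > Client X 16 > Client M 15 > Client U 14 > Client H 9.
Give Client T 15 more to hit its cap of 16 ; 29 left.
Give Client X 9 more to hit its cap of 10 ; 20 left.
Client M takes 7 more to reach its cap of 10 ; 13 left.
Client U takes 3 more to reach its cap of 4 ; 10 left.
Client H has room for 19 more but only 10 remain, so it gets 10.
Total = 9×10 + 14×4 + 16×10 + 15×10 + 18×16 = 744.

744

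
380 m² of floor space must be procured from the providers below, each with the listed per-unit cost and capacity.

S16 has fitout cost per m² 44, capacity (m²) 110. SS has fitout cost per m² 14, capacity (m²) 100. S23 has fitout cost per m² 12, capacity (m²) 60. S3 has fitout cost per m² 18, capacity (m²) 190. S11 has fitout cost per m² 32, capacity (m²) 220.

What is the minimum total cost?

6500

Cheapest first:
S23 (12): use full 60 ; 320 m² to go.
SS (14): use full 100 ; 220 m² to go.
S3 (18): use full 190 ; 30 m² to go.
S11 (32): take the remaining 30 ; done.
S16: unused.
Cost = 60×12 + 100×14 + 190×18 + 30×32 = 6500.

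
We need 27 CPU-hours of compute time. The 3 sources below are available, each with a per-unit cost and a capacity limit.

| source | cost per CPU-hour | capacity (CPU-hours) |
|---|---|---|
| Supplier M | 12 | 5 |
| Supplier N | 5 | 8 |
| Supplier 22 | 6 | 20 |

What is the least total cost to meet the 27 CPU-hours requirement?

154

Fill from the cheapest source first.
Supplier N at 5: take all 8 CPU-hours — 19 still needed.
Supplier 22 (6): take the remaining 19 — done.
Supplier M: unused.
Cost = 8×5 + 19×6 = 154.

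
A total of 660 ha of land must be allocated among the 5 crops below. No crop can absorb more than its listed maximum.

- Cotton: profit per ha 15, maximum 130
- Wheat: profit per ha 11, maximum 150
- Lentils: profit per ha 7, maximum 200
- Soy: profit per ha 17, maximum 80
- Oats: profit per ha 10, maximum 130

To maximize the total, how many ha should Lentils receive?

170

Highest profit per ha first: Soy 17 > Cotton 15 > Wheat 11 > Oats 10 > Lentils 7.
Give Soy 80 to hit its cap of 80 — 580 left.
Cotton: +130 to 130 (cap) — 450 left.
Wheat takes 150 to reach its cap of 150 — 300 left.
Oats takes 130 to reach its cap of 130 — 170 left.
Lentils has room for 200 but only 170 remain, so it gets 170.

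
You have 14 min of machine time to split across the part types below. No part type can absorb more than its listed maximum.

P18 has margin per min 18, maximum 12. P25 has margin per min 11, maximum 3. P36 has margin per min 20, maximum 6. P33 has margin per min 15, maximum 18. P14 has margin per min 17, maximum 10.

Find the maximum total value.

264

Order the part types by margin per min: P36 20 > P18 18 > P14 17 > P33 15 > P25 11.
Give P36 6 to hit its cap of 6 — 8 left.
Only 8 left; P18 takes them to reach 8.
Total = 18×8 + 20×6 = 264.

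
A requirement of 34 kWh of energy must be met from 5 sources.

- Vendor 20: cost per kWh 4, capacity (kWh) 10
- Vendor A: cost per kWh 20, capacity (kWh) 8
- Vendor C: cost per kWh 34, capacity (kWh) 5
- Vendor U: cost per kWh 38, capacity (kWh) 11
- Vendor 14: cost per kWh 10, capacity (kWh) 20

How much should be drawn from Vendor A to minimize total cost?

Cheapest first:
Vendor 20 at 4: take all 10 kWh ; 24 still needed.
Vendor 14 (10): use full 20 ; 4 kWh to go.
Take 4 from Vendor A at 20 to finish.
Vendor C, Vendor U: unused.

4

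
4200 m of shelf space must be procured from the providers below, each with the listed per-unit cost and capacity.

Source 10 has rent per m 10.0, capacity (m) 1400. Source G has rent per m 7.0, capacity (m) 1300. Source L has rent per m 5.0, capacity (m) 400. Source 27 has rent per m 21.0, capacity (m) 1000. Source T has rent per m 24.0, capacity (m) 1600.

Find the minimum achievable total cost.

Use providers in increasing cost order.
Take 400 from Source L at 5.0 — need 3800 more.
Take 1300 from Source G at 7.0 — need 2500 more.
Source 10 (10.0): use full 1400 — 1100 m to go.
Source 27 (21.0): use full 1000 — 100 m to go.
Take 100 from Source T at 24.0 to finish.
Cost = 400×5.0 + 1300×7.0 + 1400×10.0 + 1000×21.0 + 100×24.0 = 48500.

48500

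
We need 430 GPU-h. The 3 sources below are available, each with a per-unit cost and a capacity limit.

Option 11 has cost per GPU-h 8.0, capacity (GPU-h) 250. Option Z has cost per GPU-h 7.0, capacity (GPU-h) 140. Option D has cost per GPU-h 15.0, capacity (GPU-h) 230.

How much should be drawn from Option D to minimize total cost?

Cheapest first:
Take 140 from Option Z at 7.0 ; need 290 more.
Option 11 at 8.0: take all 250 GPU-h ; 40 still needed.
Option D (15.0): take the remaining 40 ; done.

40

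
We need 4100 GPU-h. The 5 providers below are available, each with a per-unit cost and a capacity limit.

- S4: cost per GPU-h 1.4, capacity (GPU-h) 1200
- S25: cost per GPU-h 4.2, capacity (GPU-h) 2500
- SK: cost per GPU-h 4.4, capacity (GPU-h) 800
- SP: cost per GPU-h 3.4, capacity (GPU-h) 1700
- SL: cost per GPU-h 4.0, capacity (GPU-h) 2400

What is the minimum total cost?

Cheapest first:
S4 at 1.4: take all 1200 GPU-h → 2900 still needed.
SP at 3.4: take all 1700 GPU-h → 1200 still needed.
Take 1200 from SL at 4.0 to finish.
S25, SK: unused.
Cost = 1200×1.4 + 1700×3.4 + 1200×4.0 = 12260.

12260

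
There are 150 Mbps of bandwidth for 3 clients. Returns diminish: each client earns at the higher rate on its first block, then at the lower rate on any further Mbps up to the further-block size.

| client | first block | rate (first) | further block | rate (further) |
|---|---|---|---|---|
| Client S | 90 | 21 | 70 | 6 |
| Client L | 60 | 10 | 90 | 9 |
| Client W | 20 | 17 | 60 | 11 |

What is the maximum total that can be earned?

Rank every tier by rate: Client S/first 21 > Client W/first 17 > Client W/second 11 > Client L/first 10 > Client L/second 9 > Client S/second 6.
Fill Client S first block (90 at 21) — 60 left.
Client W/first (17): +20 — 40 left.
40 remain; put them into Client W second at 11.
Total = 21×90 + 17×20 + 11×40 = 2670.

2670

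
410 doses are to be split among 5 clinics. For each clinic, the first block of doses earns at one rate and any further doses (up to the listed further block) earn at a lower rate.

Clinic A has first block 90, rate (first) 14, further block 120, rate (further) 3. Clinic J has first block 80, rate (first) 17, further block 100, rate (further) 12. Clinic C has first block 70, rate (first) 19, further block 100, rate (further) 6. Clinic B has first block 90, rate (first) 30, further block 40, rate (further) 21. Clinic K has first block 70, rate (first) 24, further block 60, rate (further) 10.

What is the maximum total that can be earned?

8750

Rank every tier by rate: Clinic B/T1 30 > Clinic K/T1 24 > Clinic B/T2 21 > Clinic C/T1 19 > Clinic J/T1 17 > Clinic A/T1 14 > Clinic J/T2 12 > Clinic K/T2 10 > Clinic C/T2 6 > Clinic A/T2 3.
Clinic B T1 at 30: fill all 90 → 320 left.
Clinic K/T1 (24): +70 → 250 left.
Fill Clinic B T2 block (40 at 21) → 210 left.
Clinic C T1 at 19: fill all 70 → 140 left.
Clinic J T1 at 17: fill all 80 → 60 left.
60 remain; put them into Clinic A T1 at 14.
Total = 30×90 + 24×70 + 21×40 + 19×70 + 17×80 + 14×60 = 8750.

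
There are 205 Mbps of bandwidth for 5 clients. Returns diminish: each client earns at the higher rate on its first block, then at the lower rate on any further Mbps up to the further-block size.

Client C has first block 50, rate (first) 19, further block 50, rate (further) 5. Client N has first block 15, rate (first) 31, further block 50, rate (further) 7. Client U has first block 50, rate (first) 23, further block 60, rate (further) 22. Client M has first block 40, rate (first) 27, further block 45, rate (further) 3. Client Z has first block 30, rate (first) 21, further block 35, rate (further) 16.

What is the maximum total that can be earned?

Rank every tier by rate: Client N/tier1 31 > Client M/tier1 27 > Client U/tier1 23 > Client U/tier2 22 > Client Z/tier1 21 > Client C/tier1 19 > Client Z/tier2 16 > Client N/tier2 7 > Client C/tier2 5 > Client M/tier2 3.
Client N/tier1 (31): +15 → 190 left.
Client M/tier1 (27): +40 → 150 left.
Fill Client U tier1 block (50 at 23) → 100 left.
Client U tier2 at 22: fill all 60 → 40 left.
Client Z tier1 at 21: fill all 30 → 10 left.
Client C/tier1: +10 of 50 at 19; pool empty.
Total = 31×15 + 27×40 + 23×50 + 22×60 + 21×30 + 19×10 = 4835.

4835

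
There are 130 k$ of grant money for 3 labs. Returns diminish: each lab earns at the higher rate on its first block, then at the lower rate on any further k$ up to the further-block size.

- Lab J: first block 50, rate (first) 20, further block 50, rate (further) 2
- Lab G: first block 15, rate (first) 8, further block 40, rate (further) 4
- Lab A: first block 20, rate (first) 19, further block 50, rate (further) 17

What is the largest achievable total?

2310

Rank every tier by rate: Lab J/first 20 > Lab A/first 19 > Lab A/second 17 > Lab G/first 8 > Lab G/second 4 > Lab J/second 2.
Lab J first at 20: fill all 50 — 80 left.
Lab A first at 19: fill all 20 — 60 left.
Fill Lab A second block (50 at 17) — 10 left.
10 remain; put them into Lab G first at 8.
Total = 20×50 + 19×20 + 17×50 + 8×10 = 2310.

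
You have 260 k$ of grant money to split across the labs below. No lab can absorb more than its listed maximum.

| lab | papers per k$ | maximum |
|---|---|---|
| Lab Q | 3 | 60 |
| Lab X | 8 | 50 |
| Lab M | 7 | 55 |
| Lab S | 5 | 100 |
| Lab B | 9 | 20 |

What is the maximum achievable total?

1570

Order the labs by papers per k$: Lab B 9 > Lab X 8 > Lab M 7 > Lab S 5 > Lab Q 3.
Lab B takes 20 to reach its cap of 20 → 240 left.
Lab X takes 50 to reach its cap of 50 → 190 left.
Give Lab M 55 to hit its cap of 55 → 135 left.
Give Lab S 100 to hit its cap of 100 → 35 left.
Lab Q has room for 60 but only 35 remain, so it gets 35.
Total = 3×35 + 8×50 + 7×55 + 5×100 + 9×20 = 1570.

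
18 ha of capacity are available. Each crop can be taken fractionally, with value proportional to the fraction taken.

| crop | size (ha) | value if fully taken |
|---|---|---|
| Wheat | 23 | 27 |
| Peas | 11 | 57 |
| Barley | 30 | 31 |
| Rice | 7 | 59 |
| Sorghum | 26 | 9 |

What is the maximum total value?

Rank by value-to-size ratio: Rice 59/7≈8.43, Peas 57/11≈5.18, Wheat 27/23≈1.17, Barley 31/30≈1.03, Sorghum 9/26≈0.346.
Take all of Rice (7 ha, value 59) ; 11 ha left.
Peas: take in full, 11 ha for value 57 ; 0 left.
Total value = 116.

116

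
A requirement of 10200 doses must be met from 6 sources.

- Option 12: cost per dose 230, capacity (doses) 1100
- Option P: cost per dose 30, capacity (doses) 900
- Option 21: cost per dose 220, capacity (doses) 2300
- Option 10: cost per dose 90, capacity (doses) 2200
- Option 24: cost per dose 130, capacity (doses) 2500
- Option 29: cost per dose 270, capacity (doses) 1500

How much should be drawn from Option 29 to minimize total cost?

Fill from the cheapest source first.
Option P (30): use full 900 — 9300 doses to go.
Option 10 at 90: take all 2200 doses — 7100 still needed.
Option 24 at 130: take all 2500 doses — 4600 still needed.
Take 2300 from Option 21 at 220 — need 2300 more.
Option 12 (230): use full 1100 — 1200 doses to go.
Option 29 (270): take the remaining 1200 — done.

1200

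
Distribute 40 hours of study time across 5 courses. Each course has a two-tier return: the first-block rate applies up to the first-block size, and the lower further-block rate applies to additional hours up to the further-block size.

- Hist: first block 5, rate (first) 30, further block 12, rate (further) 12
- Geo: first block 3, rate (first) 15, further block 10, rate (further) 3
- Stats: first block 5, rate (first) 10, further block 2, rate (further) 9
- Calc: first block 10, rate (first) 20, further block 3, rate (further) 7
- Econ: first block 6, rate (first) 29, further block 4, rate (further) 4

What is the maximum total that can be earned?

Treat each block as its own option and order by rate: Hist/tier1 30 > Econ/tier1 29 > Calc/tier1 20 > Geo/tier1 15 > Hist/tier2 12 > Stats/tier1 10 > Stats/tier2 9 > Calc/tier2 7 > Econ/tier2 4 > Geo/tier2 3.
Hist/tier1 (30): +5 → 35 left.
Econ tier1 at 29: fill all 6 → 29 left.
Calc tier1 at 20: fill all 10 → 19 left.
Fill Geo tier1 block (3 at 15) → 16 left.
Fill Hist tier2 block (12 at 12) → 4 left.
Stats/tier1: +4 of 5 at 10; pool empty.
Total = 30×5 + 29×6 + 20×10 + 15×3 + 12×12 + 10×4 = 753.

753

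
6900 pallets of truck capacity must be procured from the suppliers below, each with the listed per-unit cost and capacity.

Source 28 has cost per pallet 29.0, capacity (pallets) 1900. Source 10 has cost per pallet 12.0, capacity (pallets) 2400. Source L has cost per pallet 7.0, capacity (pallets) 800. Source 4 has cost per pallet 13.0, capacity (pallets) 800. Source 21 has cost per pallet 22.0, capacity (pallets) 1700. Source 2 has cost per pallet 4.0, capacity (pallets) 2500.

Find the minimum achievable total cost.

Cheapest first:
Source 2 at 4.0: take all 2500 pallets → 4400 still needed.
Source L at 7.0: take all 800 pallets → 3600 still needed.
Source 10 at 12.0: take all 2400 pallets → 1200 still needed.
Take 800 from Source 4 at 13.0 → need 400 more.
Take 400 from Source 21 at 22.0 to finish.
Source 28: unused.
Cost = 2500×4.0 + 800×7.0 + 2400×12.0 + 800×13.0 + 400×22.0 = 63600.

63600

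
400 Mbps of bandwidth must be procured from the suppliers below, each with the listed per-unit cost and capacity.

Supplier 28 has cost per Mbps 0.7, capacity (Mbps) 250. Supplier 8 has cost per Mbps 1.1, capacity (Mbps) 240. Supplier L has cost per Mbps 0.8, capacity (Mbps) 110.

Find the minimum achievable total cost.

Cheapest first:
Take 250 from Supplier 28 at 0.7 ; need 150 more.
Supplier L at 0.8: take all 110 Mbps ; 40 still needed.
Supplier 8 at 1.1: take 40 of its 240 ; requirement met.
Cost = 250×0.7 + 110×0.8 + 40×1.1 = 307.

307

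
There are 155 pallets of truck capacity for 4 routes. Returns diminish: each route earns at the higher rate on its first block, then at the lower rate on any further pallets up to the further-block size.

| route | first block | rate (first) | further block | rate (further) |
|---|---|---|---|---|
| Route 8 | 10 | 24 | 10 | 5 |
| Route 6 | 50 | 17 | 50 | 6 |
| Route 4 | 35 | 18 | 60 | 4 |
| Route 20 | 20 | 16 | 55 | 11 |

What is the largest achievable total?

Rank every tier by rate: Route 8/first 24 > Route 4/first 18 > Route 6/first 17 > Route 20/first 16 > Route 20/second 11 > Route 6/second 6 > Route 8/second 5 > Route 4/second 4.
Route 8 first at 24: fill all 10 → 145 left.
Fill Route 4 first block (35 at 18) → 110 left.
Route 6 first at 17: fill all 50 → 60 left.
Route 20 first at 16: fill all 20 → 40 left.
Route 20 second at 11: only 40 left, fill 40.
Total = 24×10 + 18×35 + 17×50 + 16×20 + 11×40 = 2480.

2480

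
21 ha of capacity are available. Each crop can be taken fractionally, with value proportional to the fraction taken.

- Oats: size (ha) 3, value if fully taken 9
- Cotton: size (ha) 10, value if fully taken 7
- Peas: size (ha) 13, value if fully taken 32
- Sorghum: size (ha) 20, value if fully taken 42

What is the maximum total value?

51.5

Rank by value-to-size ratio: Oats 9/3≈3, Peas 32/13≈2.46, Sorghum 42/20≈2.1, Cotton 7/10≈0.7.
Take all of Oats (3 ha, value 9) ; 18 ha left.
Take all of Peas (13 ha, value 32) ; 5 ha left.
Fill the last 5 ha with part of Sorghum: 5/20 of it earns 10.5.
Total value = 51.5.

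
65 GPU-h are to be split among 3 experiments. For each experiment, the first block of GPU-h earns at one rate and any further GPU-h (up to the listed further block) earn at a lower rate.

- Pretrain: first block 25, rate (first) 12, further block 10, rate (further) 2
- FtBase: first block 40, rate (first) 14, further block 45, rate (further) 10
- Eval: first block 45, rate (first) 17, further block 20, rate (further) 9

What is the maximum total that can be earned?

Treat each block as its own option and order by rate: Eval/tier1 17 > FtBase/tier1 14 > Pretrain/tier1 12 > FtBase/tier2 10 > Eval/tier2 9 > Pretrain/tier2 2.
Eval tier1 at 17: fill all 45 ; 20 left.
FtBase tier1 at 14: only 20 left, fill 20.
Total = 17×45 + 14×20 = 1045.

1045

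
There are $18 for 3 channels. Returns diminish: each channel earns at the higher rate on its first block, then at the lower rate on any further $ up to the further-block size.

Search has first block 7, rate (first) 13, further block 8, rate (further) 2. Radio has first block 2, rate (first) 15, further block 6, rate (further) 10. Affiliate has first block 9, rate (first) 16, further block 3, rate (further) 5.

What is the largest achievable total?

Rank every tier by rate: Affiliate/tier1 16 > Radio/tier1 15 > Search/tier1 13 > Radio/tier2 10 > Affiliate/tier2 5 > Search/tier2 2.
Affiliate tier1 at 16: fill all 9 → 9 left.
Radio/tier1 (15): +2 → 7 left.
Fill Search tier1 block (7 at 13) → 0 left.
Total = 16×9 + 15×2 + 13×7 = 265.

265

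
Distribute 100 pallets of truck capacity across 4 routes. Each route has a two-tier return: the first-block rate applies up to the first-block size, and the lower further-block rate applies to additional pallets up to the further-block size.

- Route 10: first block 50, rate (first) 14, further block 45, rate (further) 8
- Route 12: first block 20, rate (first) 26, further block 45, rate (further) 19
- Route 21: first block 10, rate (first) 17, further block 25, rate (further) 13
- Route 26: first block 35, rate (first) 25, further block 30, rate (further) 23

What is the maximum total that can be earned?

Order all 8 blocks by rate: Route 12/first 26 > Route 26/first 25 > Route 26/second 23 > Route 12/second 19 > Route 21/first 17 > Route 10/first 14 > Route 21/second 13 > Route 10/second 8.
Route 12/first (26): +20 → 80 left.
Fill Route 26 first block (35 at 25) → 45 left.
Route 26/second (23): +30 → 15 left.
Route 12/second: +15 of 45 at 19; pool empty.
Total = 26×20 + 25×35 + 23×30 + 19×15 = 2370.

2370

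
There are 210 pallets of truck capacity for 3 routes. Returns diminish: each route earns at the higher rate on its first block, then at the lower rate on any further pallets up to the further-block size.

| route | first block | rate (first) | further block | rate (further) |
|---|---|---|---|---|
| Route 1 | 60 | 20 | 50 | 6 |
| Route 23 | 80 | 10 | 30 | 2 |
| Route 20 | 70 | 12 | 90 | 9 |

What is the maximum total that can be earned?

2840

Order all 6 blocks by rate: Route 1/first 20 > Route 20/first 12 > Route 23/first 10 > Route 20/second 9 > Route 1/second 6 > Route 23/second 2.
Fill Route 1 first block (60 at 20) ; 150 left.
Fill Route 20 first block (70 at 12) ; 80 left.
Route 23/first (10): +80 ; 0 left.
Total = 20×60 + 12×70 + 10×80 = 2840.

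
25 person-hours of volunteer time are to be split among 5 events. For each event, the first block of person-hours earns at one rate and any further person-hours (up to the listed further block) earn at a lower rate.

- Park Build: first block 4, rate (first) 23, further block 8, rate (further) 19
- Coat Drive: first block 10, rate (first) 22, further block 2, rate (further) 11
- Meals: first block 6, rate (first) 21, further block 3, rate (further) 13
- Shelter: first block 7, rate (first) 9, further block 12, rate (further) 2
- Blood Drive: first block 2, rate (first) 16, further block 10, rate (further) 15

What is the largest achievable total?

Treat each block as its own option and order by rate: Park Build/T1 23 > Coat Drive/T1 22 > Meals/T1 21 > Park Build/T2 19 > Blood Drive/T1 16 > Blood Drive/T2 15 > Meals/T2 13 > Coat Drive/T2 11 > Shelter/T1 9 > Shelter/T2 2.
Park Build T1 at 23: fill all 4 → 21 left.
Coat Drive T1 at 22: fill all 10 → 11 left.
Meals T1 at 21: fill all 6 → 5 left.
Park Build T2 at 19: only 5 left, fill 5.
Total = 23×4 + 22×10 + 21×6 + 19×5 = 533.

533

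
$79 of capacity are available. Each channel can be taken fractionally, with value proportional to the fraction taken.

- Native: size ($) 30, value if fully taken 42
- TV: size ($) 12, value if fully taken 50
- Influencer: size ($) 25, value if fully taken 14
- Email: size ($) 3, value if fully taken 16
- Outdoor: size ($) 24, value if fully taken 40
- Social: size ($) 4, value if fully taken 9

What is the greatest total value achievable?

Sort by value density: Email 16/3≈5.33, TV 50/12≈4.17, Social 9/4≈2.25, Outdoor 40/24≈1.67, Native 42/30≈1.4, Influencer 14/25≈0.56.
Email: take in full, 3 $ for value 16 → 76 left.
All 12 $ of TV fit (value 50) → 64 remain.
All 4 $ of Social fit (value 9) → 60 remain.
Outdoor: take in full, 24 $ for value 40 → 36 left.
Take all of Native (30 $, value 42) → 6 $ left.
6 $ left: a 6/25 share of Influencer gives 14×6/25 = 3.36.
Total value = 160.36.

160.36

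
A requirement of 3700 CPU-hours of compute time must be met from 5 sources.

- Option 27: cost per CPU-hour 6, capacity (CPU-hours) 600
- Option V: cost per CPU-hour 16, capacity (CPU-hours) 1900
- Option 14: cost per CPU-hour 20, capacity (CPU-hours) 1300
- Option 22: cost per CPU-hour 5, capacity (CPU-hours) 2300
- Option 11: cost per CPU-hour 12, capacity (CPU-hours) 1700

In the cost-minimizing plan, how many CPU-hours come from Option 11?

800

Use sources in increasing cost order.
Option 22 (5): use full 2300 ; 1400 CPU-hours to go.
Option 27 at 6: take all 600 CPU-hours ; 800 still needed.
Take 800 from Option 11 at 12 to finish.
Option V, Option 14: unused.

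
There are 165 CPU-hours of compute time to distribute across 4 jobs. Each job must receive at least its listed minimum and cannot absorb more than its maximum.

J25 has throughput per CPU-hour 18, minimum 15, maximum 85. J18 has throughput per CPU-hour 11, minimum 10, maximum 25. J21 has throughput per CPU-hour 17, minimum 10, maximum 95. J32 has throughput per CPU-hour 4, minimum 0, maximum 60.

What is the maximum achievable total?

2830

Meeting every minimum uses 15+10+10+0 = 35 CPU-hours, leaving 130.
Order the jobs by throughput per CPU-hour: J25 18 > J21 17 > J18 11 > J32 4.
J25 takes 70 more to reach its cap of 85 — 60 left.
Only 60 left; J21 takes them to reach 70.
Total = 18×85 + 11×10 + 17×70 = 2830.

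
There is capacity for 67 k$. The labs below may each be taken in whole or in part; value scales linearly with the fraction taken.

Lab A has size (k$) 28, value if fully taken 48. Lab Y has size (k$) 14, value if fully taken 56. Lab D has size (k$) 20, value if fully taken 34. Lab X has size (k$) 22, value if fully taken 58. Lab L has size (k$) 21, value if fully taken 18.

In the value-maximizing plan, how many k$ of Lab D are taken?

Sort by value density: Lab Y 56/14≈4, Lab X 58/22≈2.64, Lab A 48/28≈1.71, Lab D 34/20≈1.7, Lab L 18/21≈0.857.
Lab Y: take in full, 14 k$ for value 56 — 53 left.
Take all of Lab X (22 k$, value 58) — 31 k$ left.
All 28 k$ of Lab A fit (value 48) — 3 remain.
Only 3 k$ remain; take 3/20 of Lab D for value 34×3/20 = 5.1.

3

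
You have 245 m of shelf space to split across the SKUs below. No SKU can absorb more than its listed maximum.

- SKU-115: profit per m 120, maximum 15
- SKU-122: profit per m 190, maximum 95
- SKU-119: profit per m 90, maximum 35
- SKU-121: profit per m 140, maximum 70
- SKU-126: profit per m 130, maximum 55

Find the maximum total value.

Order the SKUs by profit per m: SKU-122 190 > SKU-121 140 > SKU-126 130 > SKU-115 120 > SKU-119 90.
SKU-122: +95 to 95 (cap) → 150 left.
SKU-121: +70 to 70 (cap) → 80 left.
SKU-126: +55 to 55 (cap) → 25 left.
SKU-115: +15 to 15 (cap) → 10 left.
SKU-119: +10 (room for 35) → 10. Pool exhausted.
Total = 120×15 + 190×95 + 90×10 + 140×70 + 130×55 = 37700.

37700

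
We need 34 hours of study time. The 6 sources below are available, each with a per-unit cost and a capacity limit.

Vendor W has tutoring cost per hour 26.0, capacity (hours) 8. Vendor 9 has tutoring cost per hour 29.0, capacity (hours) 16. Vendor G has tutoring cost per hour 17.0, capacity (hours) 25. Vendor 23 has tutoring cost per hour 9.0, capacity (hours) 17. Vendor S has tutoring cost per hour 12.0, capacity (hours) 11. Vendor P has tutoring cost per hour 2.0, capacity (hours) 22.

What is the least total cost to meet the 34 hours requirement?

Cheapest first:
Take 22 from Vendor P at 2.0 ; need 12 more.
Vendor 23 (9.0): take the remaining 12 ; done.
Vendor S, Vendor G, Vendor W, Vendor 9: unused.
Cost = 22×2.0 + 12×9.0 = 152.

152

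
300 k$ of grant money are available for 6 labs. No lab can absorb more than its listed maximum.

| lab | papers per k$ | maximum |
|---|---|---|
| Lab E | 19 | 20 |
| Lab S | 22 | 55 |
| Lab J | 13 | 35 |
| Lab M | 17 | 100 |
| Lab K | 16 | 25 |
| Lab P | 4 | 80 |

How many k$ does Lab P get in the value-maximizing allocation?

65

Highest papers per k$ first: Lab S 22 > Lab E 19 > Lab M 17 > Lab K 16 > Lab J 13 > Lab P 4.
Lab S takes 55 to reach its cap of 55 → 245 left.
Lab E: +20 to 20 (cap) → 225 left.
Lab M: +100 to 100 (cap) → 125 left.
Lab K takes 25 to reach its cap of 25 → 100 left.
Lab J takes 35 to reach its cap of 35 → 65 left.
Only 65 left; Lab P takes them to reach 65.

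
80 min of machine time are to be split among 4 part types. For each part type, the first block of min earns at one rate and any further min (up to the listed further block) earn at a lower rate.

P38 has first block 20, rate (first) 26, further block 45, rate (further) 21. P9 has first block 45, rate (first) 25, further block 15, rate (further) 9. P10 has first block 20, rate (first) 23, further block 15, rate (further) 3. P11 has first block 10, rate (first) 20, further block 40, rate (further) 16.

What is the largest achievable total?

Treat each block as its own option and order by rate: P38/first 26 > P9/first 25 > P10/first 23 > P38/second 21 > P11/first 20 > P11/second 16 > P9/second 9 > P10/second 3.
Fill P38 first block (20 at 26) — 60 left.
P9/first (25): +45 — 15 left.
P10 first at 23: only 15 left, fill 15.
Total = 26×20 + 25×45 + 23×15 = 1990.

1990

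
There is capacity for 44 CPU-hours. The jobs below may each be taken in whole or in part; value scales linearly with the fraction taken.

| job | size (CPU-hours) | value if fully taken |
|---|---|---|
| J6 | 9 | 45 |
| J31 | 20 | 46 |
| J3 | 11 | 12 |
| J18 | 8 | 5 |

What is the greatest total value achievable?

Rank by value-to-size ratio: J6 45/9≈5, J31 46/20≈2.3, J3 12/11≈1.09, J18 5/8≈0.625.
Take all of J6 (9 CPU-hours, value 45) ; 35 CPU-hours left.
All 20 CPU-hours of J31 fit (value 46) ; 15 remain.
J3: take in full, 11 CPU-hours for value 12 ; 4 left.
Only 4 CPU-hours remain; take 4/8 of J18 for value 5×4/8 = 2.5.
Total value = 105.5.

105.5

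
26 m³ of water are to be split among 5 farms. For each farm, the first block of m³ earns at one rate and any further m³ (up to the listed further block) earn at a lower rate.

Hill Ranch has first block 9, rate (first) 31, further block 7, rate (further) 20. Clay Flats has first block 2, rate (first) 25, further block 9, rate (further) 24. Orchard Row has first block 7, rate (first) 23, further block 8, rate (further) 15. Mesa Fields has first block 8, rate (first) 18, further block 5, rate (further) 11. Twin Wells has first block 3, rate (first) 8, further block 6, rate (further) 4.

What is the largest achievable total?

683

Rank every tier by rate: Hill Ranch/T1 31 > Clay Flats/T1 25 > Clay Flats/T2 24 > Orchard Row/T1 23 > Hill Ranch/T2 20 > Mesa Fields/T1 18 > Orchard Row/T2 15 > Mesa Fields/T2 11 > Twin Wells/T1 8 > Twin Wells/T2 4.
Fill Hill Ranch T1 block (9 at 31) ; 17 left.
Clay Flats/T1 (25): +2 ; 15 left.
Clay Flats T2 at 24: fill all 9 ; 6 left.
6 remain; put them into Orchard Row T1 at 23.
Total = 31×9 + 25×2 + 24×9 + 23×6 = 683.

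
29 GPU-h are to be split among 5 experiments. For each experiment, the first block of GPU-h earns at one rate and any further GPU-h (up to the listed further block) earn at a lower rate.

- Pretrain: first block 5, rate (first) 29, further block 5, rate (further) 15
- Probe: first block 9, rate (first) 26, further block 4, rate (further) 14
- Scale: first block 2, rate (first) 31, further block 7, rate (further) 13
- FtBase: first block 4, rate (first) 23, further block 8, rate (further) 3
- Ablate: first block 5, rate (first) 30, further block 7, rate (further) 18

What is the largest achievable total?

Rank every tier by rate: Scale/T1 31 > Ablate/T1 30 > Pretrain/T1 29 > Probe/T1 26 > FtBase/T1 23 > Ablate/T2 18 > Pretrain/T2 15 > Probe/T2 14 > Scale/T2 13 > FtBase/T2 3.
Scale T1 at 31: fill all 2 — 27 left.
Fill Ablate T1 block (5 at 30) — 22 left.
Pretrain T1 at 29: fill all 5 — 17 left.
Probe T1 at 26: fill all 9 — 8 left.
Fill FtBase T1 block (4 at 23) — 4 left.
Ablate T2 at 18: only 4 left, fill 4.
Total = 31×2 + 30×5 + 29×5 + 26×9 + 23×4 + 18×4 = 755.

755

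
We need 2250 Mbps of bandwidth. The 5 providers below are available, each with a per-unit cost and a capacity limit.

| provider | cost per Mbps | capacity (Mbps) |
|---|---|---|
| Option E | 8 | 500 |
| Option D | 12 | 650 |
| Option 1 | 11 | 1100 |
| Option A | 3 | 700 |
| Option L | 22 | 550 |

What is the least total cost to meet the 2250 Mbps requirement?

Cheapest first:
Option A at 3: take all 700 Mbps — 1550 still needed.
Option E (8): use full 500 — 1050 Mbps to go.
Option 1 at 11: take 1050 of its 1100 — requirement met.
Option D, Option L: unused.
Cost = 700×3 + 500×8 + 1050×11 = 17650.

17650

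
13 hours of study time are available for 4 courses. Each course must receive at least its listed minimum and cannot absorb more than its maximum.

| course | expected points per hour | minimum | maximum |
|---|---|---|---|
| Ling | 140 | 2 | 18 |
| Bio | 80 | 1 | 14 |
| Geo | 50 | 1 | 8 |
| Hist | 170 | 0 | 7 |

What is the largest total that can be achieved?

1880

Meeting every minimum uses 2+1+1+0 = 4 hours, leaving 9.
Highest expected points per hour first: Hist 170 > Ling 140 > Bio 80 > Geo 50.
Give Hist 7 more to hit its cap of 7 — 2 left.
Ling: +2 (room for 16) → 4. Pool exhausted.
Total = 140×4 + 80×1 + 50×1 + 170×7 = 1880.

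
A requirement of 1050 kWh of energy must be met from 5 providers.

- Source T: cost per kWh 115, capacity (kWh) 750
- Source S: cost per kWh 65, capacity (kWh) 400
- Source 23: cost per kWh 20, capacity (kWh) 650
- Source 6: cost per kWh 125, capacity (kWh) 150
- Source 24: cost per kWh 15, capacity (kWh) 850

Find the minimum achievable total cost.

Cheapest first:
Source 24 at 15: take all 850 kWh → 200 still needed.
Source 23 at 20: take 200 of its 650 → requirement met.
Source S, Source T, Source 6: unused.
Cost = 850×15 + 200×20 = 16750.

16750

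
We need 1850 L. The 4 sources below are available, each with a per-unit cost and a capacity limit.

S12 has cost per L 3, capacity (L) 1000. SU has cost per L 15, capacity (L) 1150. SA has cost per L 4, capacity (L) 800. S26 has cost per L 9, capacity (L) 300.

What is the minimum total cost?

Fill from the cheapest source first.
S12 (3): use full 1000 ; 850 L to go.
Take 800 from SA at 4 ; need 50 more.
S26 at 9: take 50 of its 300 ; requirement met.
SU: unused.
Cost = 1000×3 + 800×4 + 50×9 = 6650.

6650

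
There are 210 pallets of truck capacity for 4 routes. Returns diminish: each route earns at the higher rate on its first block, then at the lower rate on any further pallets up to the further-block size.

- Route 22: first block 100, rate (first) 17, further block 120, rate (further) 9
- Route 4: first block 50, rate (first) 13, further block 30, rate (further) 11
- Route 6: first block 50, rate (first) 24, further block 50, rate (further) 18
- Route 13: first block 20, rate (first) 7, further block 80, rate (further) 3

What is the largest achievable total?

3930

Rank every tier by rate: Route 6/first 24 > Route 6/second 18 > Route 22/first 17 > Route 4/first 13 > Route 4/second 11 > Route 22/second 9 > Route 13/first 7 > Route 13/second 3.
Fill Route 6 first block (50 at 24) → 160 left.
Route 6 second at 18: fill all 50 → 110 left.
Route 22 first at 17: fill all 100 → 10 left.
Route 4/first: +10 of 50 at 13; pool empty.
Total = 24×50 + 18×50 + 17×100 + 13×10 = 3930.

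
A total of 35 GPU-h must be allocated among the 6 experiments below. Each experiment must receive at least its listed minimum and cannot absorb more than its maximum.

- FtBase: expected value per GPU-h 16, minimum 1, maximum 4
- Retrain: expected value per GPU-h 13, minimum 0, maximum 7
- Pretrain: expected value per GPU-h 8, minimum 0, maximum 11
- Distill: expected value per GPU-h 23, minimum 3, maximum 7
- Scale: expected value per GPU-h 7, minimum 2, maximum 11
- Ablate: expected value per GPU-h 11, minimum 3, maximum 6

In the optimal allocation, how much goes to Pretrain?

9

Meeting every minimum uses 1+0+0+3+2+3 = 9 GPU-h, leaving 26.
Order the experiments by expected value per GPU-h: Distill 23 > FtBase 16 > Retrain 13 > Ablate 11 > Pretrain 8 > Scale 7.
Give Distill 4 more to hit its cap of 7 — 22 left.
FtBase takes 3 more to reach its cap of 4 — 19 left.
Retrain takes 7 more to reach its cap of 7 — 12 left.
Give Ablate 3 more to hit its cap of 6 — 9 left.
Only 9 left; Pretrain takes them to reach 9.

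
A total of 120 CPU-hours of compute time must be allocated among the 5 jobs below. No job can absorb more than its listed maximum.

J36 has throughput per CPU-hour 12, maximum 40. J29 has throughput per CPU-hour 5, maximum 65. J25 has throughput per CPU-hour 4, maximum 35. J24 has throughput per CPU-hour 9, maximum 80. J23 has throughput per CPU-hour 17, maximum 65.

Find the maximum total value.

Rank by throughput per CPU-hour: J23 17 > J36 12 > J24 9 > J29 5 > J25 4.
J23: +65 to 65 (cap) → 55 left.
J36: +40 to 40 (cap) → 15 left.
J24: +15 (room for 80) → 15. Pool exhausted.
Total = 12×40 + 9×15 + 17×65 = 1720.

1720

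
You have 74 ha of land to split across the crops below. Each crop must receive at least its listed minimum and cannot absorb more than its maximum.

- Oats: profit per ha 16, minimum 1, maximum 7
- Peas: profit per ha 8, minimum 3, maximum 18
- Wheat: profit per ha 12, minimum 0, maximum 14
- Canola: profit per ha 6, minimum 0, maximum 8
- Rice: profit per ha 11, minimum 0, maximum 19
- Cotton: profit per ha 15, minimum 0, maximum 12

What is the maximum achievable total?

837

Meeting every minimum uses 1+3+0+0+0+0 = 4 ha, leaving 70.
Order the crops by profit per ha: Oats 16 > Cotton 15 > Wheat 12 > Rice 11 > Peas 8 > Canola 6.
Oats: +6 to 7 (cap) → 64 left.
Cotton: +12 to 12 (cap) → 52 left.
Wheat: +14 to 14 (cap) → 38 left.
Rice: +19 to 19 (cap) → 19 left.
Give Peas 15 more to hit its cap of 18 → 4 left.
Canola: +4 (room for 8) → 4. Pool exhausted.
Total = 16×7 + 8×18 + 12×14 + 6×4 + 11×19 + 15×12 = 837.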